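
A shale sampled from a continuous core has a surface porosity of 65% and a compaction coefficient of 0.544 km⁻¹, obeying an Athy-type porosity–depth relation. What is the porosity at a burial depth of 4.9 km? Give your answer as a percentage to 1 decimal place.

n = n₀·exp(−c·Z) = 0.65 × exp(−0.544 × 4.9) = 0.65 × exp(−2.666)
  = 0.65 × 0.0696 = 0.0452

4.5%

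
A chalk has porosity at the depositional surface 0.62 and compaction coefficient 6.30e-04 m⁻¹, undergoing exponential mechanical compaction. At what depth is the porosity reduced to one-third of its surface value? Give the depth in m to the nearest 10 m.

Working in km (1 km = 1000 m; k in km⁻¹ = k in m⁻¹ × 1000):
n/n₀ = 1/3 ⇒ exp(−k·d) = 1/3 ⇒ d = ln(3) / k
d = 1.0986 / 0.63 = 1.744 km

1740 m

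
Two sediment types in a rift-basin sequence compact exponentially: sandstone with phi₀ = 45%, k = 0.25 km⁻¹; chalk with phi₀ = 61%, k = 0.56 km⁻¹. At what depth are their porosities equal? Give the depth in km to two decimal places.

Set phi₀ₐ e^(−kₐZ) = phi₀ᵦ e^(−kᵦZ) ⇒ ln(phi₀ₐ/phi₀ᵦ) = (kₐ − kᵦ)·Z
Z = ln(0.45/0.61) / (0.25 − 0.56) = -0.3042 / -0.31 = 0.981 km

0.98 km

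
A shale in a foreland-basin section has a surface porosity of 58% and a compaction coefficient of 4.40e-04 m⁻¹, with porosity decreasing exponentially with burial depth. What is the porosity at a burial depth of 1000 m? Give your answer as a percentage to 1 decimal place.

Working in km (1 km = 1000 m; c in km⁻¹ = c in m⁻¹ × 1000):
phi = phi₀·exp(−c·z) = 0.58 × exp(−0.44 × 1) = 0.58 × exp(−0.44)
  = 0.58 × 0.6440 = 0.3735

37.4%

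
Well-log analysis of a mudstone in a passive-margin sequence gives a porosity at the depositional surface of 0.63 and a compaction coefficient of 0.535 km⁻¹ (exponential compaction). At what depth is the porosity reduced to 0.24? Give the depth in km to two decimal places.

Invert Athy's law: Z = ln(phi₀/phi) / β
Z = ln(0.63/0.24) / 0.535 = ln(2.625) / 0.535 = 0.9651 / 0.535 = 1.804 km

1.80 km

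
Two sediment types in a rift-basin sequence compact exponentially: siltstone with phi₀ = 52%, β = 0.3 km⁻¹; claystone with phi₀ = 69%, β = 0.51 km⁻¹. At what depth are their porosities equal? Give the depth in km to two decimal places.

Set phi₀ₐ e^(−βₐd) = phi₀ᵦ e^(−βᵦd) ⇒ ln(phi₀ₐ/phi₀ᵦ) = (βₐ − βᵦ)·d
d = ln(0.52/0.69) / (0.3 − 0.51) = -0.2829 / -0.21 = 1.347 km

1.35 km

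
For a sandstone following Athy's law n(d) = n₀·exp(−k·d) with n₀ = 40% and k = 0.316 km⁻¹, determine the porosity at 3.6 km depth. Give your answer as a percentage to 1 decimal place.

n = n₀·exp(−k·d) = 0.4 × exp(−0.316 × 3.6) = 0.4 × exp(−1.138)
  = 0.4 × 0.3206 = 0.1282

12.8%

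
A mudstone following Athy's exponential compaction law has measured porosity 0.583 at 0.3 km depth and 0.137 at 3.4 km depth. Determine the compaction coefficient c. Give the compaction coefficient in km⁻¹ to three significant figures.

0.467 km⁻¹

Athy: n(z) = n₀ e^(−cz) ⇒ n₁/n₂ = e^{c(z₂−z₁)} ⇒ c = ln(n₁/n₂)/(z₂−z₁)
c = ln(0.583/0.137) / (3.4 − 0.3) = ln(4.255) / 3.1 = 1.4482 / 3.1 = 0.4672 km⁻¹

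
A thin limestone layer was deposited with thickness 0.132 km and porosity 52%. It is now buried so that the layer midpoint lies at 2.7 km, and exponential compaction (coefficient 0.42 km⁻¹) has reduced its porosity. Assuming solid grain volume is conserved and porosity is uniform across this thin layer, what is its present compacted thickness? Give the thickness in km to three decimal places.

0.076 km

Porosity at 2.7 km: n = 0.52·exp(−0.42×2.7) = 0.1673
Solid-volume conservation: h(1−n) = h₀(1−n₀) ⇒ h = h₀·(1−n₀)/(1−n)
h = 0.132 × (1 − 0.52)/(1 − 0.1673) = 0.132 × 0.5764 = 0.0761 km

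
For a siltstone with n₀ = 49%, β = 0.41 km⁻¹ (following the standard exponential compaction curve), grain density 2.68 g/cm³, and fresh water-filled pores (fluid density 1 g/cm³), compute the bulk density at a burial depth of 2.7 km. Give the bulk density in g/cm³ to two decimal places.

2.41 g/cm³

Porosity at depth: n = 0.49·exp(−0.41×2.7) = 0.49×0.3305 = 0.1620
Bulk density: ρ_b = (1−n)ρ_g + n·ρ_f = 0.8380×2.68 + 0.1620×1
       = 2.246 + 0.162 = 2.408 g/cm³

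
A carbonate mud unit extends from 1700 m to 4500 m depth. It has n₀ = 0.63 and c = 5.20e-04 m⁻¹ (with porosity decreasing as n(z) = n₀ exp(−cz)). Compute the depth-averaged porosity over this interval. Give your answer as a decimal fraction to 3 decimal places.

Working in km (1 km = 1000 m; c in km⁻¹ = c in m⁻¹ × 1000):
⟨n⟩ = (1/(z₂−z₁)) ∫ n₀ e^(−cz) dz = n₀·(e^(−c·z₁) − e^(−c·z₂)) / (c·(z₂−z₁))
e^(−0.52×1.7) = 0.4131; e^(−0.52×4.5) = 0.0963
⟨n⟩ = 0.63 × (0.4131 − 0.0963) / (0.52 × 2.8) = 0.63 × 0.2176 = 0.1371

0.137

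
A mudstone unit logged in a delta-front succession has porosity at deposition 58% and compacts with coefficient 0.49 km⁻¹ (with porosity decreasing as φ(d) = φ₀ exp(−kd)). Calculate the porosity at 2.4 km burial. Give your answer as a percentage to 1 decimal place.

17.9%

φ = φ₀·exp(−k·d) = 0.58 × exp(−0.49 × 2.4) = 0.58 × exp(−1.176)
  = 0.58 × 0.3085 = 0.1789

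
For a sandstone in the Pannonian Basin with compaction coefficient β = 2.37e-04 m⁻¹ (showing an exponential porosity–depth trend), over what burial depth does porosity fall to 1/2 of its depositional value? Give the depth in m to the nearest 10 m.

Working in km (1 km = 1000 m; β in km⁻¹ = β in m⁻¹ × 1000):
n/n₀ = 1/2 ⇒ exp(−β·Z) = 1/2 ⇒ Z = ln(2) / β
Z = 0.6931 / 0.237 = 2.925 km

2920 m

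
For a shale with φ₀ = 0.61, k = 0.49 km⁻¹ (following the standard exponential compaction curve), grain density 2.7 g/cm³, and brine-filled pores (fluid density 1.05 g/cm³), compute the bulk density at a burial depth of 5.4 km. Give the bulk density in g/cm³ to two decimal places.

2.63 g/cm³

Porosity at depth: φ = 0.61·exp(−0.49×5.4) = 0.61×0.0709 = 0.0433
Bulk density: ρ_b = (1−φ)ρ_g + φ·ρ_f = 0.9567×2.7 + 0.0433×1.05
       = 2.583 + 0.045 = 2.629 g/cm³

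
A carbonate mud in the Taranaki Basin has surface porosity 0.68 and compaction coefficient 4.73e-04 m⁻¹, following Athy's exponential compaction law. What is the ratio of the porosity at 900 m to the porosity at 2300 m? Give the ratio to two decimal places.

1.94

Working in km (1 km = 1000 m; β in km⁻¹ = β in m⁻¹ × 1000):
phi(Z₁)/phi(Z₂) = e^(−β·Z₁)/e^(−β·Z₂) = e^{β(Z₂−Z₁)}
= exp(0.473 × 1.4) = exp(0.6622) = 1.9391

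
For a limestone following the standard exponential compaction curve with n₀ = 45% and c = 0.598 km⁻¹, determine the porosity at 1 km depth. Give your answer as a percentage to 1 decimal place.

n = n₀·exp(−c·z) = 0.45 × exp(−0.598 × 1) = 0.45 × exp(−0.598)
  = 0.45 × 0.5499 = 0.2475

24.7%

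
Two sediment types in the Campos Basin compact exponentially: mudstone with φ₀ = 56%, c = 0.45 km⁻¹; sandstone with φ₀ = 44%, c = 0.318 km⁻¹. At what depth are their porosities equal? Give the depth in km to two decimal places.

Set φ₀ₐ e^(−cₐZ) = φ₀ᵦ e^(−cᵦZ) ⇒ ln(φ₀ₐ/φ₀ᵦ) = (cₐ − cᵦ)·Z
Z = ln(0.56/0.44) / (0.45 − 0.318) = 0.2412 / 0.132 = 1.827 km

1.83 km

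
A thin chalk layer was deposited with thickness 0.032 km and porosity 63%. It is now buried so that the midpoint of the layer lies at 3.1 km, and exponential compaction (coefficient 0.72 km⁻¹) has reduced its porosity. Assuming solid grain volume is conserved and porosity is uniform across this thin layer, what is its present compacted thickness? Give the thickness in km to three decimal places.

0.013 km

Porosity at 3.1 km: φ = 0.63·exp(−0.72×3.1) = 0.0676
Solid-volume conservation: h(1−φ) = h₀(1−φ₀) ⇒ h = h₀·(1−φ₀)/(1−φ)
h = 0.032 × (1 − 0.63)/(1 − 0.0676) = 0.032 × 0.3968 = 0.0127 km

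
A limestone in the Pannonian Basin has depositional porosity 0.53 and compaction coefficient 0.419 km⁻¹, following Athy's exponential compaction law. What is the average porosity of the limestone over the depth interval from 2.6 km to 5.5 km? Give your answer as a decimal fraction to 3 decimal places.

⟨n⟩ = (1/(d₂−d₁)) ∫ n₀ e^(−kd) dd = n₀·(e^(−k·d₁) − e^(−k·d₂)) / (k·(d₂−d₁))
e^(−0.419×2.6) = 0.3364; e^(−0.419×5.5) = 0.0998
⟨n⟩ = 0.53 × (0.3364 − 0.0998) / (0.419 × 2.9) = 0.53 × 0.1947 = 0.1032

0.103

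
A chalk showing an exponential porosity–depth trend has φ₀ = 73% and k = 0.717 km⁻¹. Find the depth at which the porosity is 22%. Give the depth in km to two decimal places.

1.67 km

Invert Athy's law: d = ln(φ₀/φ) / k
d = ln(0.73/0.22) / 0.717 = ln(3.318) / 0.717 = 1.1994 / 0.717 = 1.673 km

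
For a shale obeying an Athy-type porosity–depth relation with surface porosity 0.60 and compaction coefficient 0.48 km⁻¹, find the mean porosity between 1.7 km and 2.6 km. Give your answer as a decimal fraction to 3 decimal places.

0.215

⟨phi⟩ = (1/(d₂−d₁)) ∫ phi₀ e^(−cd) dd = phi₀·(e^(−c·d₁) − e^(−c·d₂)) / (c·(d₂−d₁))
e^(−0.48×1.7) = 0.4422; e^(−0.48×2.6) = 0.2871
⟨phi⟩ = 0.6 × (0.4422 − 0.2871) / (0.48 × 0.9) = 0.6 × 0.3591 = 0.2154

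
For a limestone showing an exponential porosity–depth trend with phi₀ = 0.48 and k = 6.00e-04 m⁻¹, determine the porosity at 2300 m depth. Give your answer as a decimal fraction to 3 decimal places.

0.121

Working in km (1 km = 1000 m; k in km⁻¹ = k in m⁻¹ × 1000):
phi = phi₀·exp(−k·z) = 0.48 × exp(−0.6 × 2.3) = 0.48 × exp(−1.38)
  = 0.48 × 0.2516 = 0.1208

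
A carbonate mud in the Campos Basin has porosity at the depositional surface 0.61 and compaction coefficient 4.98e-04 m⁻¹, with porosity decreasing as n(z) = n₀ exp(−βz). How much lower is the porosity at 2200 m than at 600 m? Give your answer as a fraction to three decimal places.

Working in km (1 km = 1000 m; β in km⁻¹ = β in m⁻¹ × 1000):
n(0.6) = 0.61·e^(−0.498×0.6) = 0.4524
n(2.2) = 0.61·e^(−0.498×2.2) = 0.2039
Δn = 0.4524 − 0.2039 = 0.2485

0.248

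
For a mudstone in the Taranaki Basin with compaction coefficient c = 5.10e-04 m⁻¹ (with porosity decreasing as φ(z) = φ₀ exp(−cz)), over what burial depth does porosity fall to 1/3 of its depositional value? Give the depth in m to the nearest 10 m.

Working in km (1 km = 1000 m; c in km⁻¹ = c in m⁻¹ × 1000):
φ/φ₀ = 1/3 ⇒ exp(−c·z) = 1/3 ⇒ z = ln(3) / c
z = 1.0986 / 0.51 = 2.154 km

2150 m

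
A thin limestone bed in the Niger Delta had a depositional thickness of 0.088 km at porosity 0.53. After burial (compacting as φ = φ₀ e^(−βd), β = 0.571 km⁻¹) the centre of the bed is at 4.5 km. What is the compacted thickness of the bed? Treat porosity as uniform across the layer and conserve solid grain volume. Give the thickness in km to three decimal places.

Porosity at 4.5 km: φ = 0.53·exp(−0.571×4.5) = 0.0406
Solid-volume conservation: h(1−φ) = h₀(1−φ₀) ⇒ h = h₀·(1−φ₀)/(1−φ)
h = 0.088 × (1 − 0.53)/(1 − 0.0406) = 0.088 × 0.4899 = 0.0431 km

0.043 km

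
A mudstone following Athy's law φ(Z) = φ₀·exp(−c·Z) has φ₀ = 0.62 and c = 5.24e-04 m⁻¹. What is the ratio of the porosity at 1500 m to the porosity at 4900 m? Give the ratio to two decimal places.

Working in km (1 km = 1000 m; c in km⁻¹ = c in m⁻¹ × 1000):
φ(Z₁)/φ(Z₂) = e^(−c·Z₁)/e^(−c·Z₂) = e^{c(Z₂−Z₁)}
= exp(0.524 × 3.4) = exp(1.782) = 5.9394

5.94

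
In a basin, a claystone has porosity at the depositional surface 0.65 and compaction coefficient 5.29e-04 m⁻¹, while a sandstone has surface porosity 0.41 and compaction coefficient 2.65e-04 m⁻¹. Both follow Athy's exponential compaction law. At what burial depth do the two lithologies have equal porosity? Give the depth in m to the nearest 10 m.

1750 m

Working in km (1 km = 1000 m; c in km⁻¹ = c in m⁻¹ × 1000):
Set phi₀ₐ e^(−cₐd) = phi₀ᵦ e^(−cᵦd) ⇒ ln(phi₀ₐ/phi₀ᵦ) = (cₐ − cᵦ)·d
d = ln(0.65/0.41) / (0.529 − 0.265) = 0.4608 / 0.264 = 1.746 km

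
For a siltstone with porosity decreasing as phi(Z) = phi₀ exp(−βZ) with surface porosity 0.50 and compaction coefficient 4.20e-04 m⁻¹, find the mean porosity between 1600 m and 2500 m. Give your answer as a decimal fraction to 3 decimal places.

Working in km (1 km = 1000 m; β in km⁻¹ = β in m⁻¹ × 1000):
⟨phi⟩ = (1/(Z₂−Z₁)) ∫ phi₀ e^(−βZ) dZ = phi₀·(e^(−β·Z₁) − e^(−β·Z₂)) / (β·(Z₂−Z₁))
e^(−0.42×1.6) = 0.5107; e^(−0.42×2.5) = 0.3499
⟨phi⟩ = 0.5 × (0.5107 − 0.3499) / (0.42 × 0.9) = 0.5 × 0.4253 = 0.2126

0.213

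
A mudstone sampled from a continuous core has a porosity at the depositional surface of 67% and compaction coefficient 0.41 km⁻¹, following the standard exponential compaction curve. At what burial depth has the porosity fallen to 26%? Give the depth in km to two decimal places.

2.31 km

Invert Athy's law: z = ln(phi₀/phi) / c
z = ln(0.67/0.26) / 0.41 = ln(2.577) / 0.41 = 0.9466 / 0.41 = 2.309 km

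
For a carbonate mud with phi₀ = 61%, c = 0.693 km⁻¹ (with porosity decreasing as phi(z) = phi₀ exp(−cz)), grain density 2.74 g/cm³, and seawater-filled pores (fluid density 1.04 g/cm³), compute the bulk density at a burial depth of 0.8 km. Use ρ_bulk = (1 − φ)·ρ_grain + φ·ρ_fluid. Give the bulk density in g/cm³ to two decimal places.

Porosity at depth: phi = 0.61·exp(−0.693×0.8) = 0.61×0.5744 = 0.3504
Bulk density: ρ_b = (1−phi)ρ_g + phi·ρ_f = 0.6496×2.74 + 0.3504×1.04
       = 1.780 + 0.364 = 2.144 g/cm³

2.14 g/cm³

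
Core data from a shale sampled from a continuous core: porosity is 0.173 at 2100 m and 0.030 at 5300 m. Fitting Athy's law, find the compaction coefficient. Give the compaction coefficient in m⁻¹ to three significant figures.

Working in km (1 km = 1000 m; c in km⁻¹ = c in m⁻¹ × 1000):
Athy: φ(z) = φ₀ e^(−cz) ⇒ φ₁/φ₂ = e^{c(z₂−z₁)} ⇒ c = ln(φ₁/φ₂)/(z₂−z₁)
c = ln(0.173/0.03) / (5.3 − 2.1) = ln(5.767) / 3.2 = 1.7521 / 3.2 = 0.5475 km⁻¹

0.000548 m⁻¹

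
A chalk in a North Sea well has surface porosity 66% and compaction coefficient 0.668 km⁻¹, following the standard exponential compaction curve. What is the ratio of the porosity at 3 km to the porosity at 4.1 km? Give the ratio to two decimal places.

2.09

φ(Z₁)/φ(Z₂) = e^(−k·Z₁)/e^(−k·Z₂) = e^{k(Z₂−Z₁)}
= exp(0.668 × 1.1) = exp(0.7348) = 2.0851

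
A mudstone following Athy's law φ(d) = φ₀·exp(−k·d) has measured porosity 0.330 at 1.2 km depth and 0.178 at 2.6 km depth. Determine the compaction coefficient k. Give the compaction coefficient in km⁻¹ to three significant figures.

0.441 km⁻¹

Athy: φ(d) = φ₀ e^(−kd) ⇒ φ₁/φ₂ = e^{k(d₂−d₁)} ⇒ k = ln(φ₁/φ₂)/(d₂−d₁)
k = ln(0.33/0.178) / (2.6 − 1.2) = ln(1.854) / 1.4 = 0.6173 / 1.4 = 0.4409 km⁻¹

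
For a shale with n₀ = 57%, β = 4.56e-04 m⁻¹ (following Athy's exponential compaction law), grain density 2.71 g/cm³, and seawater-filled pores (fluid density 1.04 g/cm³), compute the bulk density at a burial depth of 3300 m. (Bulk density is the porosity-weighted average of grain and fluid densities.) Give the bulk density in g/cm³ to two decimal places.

Working in km (1 km = 1000 m; β in km⁻¹ = β in m⁻¹ × 1000):
Porosity at depth: n = 0.57·exp(−0.456×3.3) = 0.57×0.2221 = 0.1266
Bulk density: ρ_b = (1−n)ρ_g + n·ρ_f = 0.8734×2.71 + 0.1266×1.04
       = 2.367 + 0.132 = 2.499 g/cm³

2.50 g/cm³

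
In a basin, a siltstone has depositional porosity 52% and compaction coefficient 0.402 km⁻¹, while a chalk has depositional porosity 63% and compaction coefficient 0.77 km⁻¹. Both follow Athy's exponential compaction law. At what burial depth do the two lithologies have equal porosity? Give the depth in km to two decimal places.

Set phi₀ₐ e^(−kₐd) = phi₀ᵦ e^(−kᵦd) ⇒ ln(phi₀ₐ/phi₀ᵦ) = (kₐ − kᵦ)·d
d = ln(0.52/0.63) / (0.402 − 0.77) = -0.1919 / -0.368 = 0.521 km

0.52 km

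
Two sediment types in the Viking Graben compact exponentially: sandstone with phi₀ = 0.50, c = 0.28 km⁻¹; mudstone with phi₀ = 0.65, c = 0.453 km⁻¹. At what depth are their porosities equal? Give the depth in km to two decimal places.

1.52 km

Set phi₀ₐ e^(−cₐZ) = phi₀ᵦ e^(−cᵦZ) ⇒ ln(phi₀ₐ/phi₀ᵦ) = (cₐ − cᵦ)·Z
Z = ln(0.5/0.65) / (0.28 − 0.453) = -0.2624 / -0.173 = 1.517 km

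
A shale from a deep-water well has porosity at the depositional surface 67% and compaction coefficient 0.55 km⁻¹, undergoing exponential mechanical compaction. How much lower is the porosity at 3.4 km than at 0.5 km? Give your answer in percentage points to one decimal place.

n(0.5) = 0.67·e^(−0.55×0.5) = 0.5089
n(3.4) = 0.67·e^(−0.55×3.4) = 0.1033
Δn = 0.5089 − 0.1033 = 0.4057

40.6 percentage points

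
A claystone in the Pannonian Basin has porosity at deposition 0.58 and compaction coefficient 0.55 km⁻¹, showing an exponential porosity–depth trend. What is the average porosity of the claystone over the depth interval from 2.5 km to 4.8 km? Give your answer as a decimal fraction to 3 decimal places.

⟨n⟩ = (1/(Z₂−Z₁)) ∫ n₀ e^(−cZ) dZ = n₀·(e^(−c·Z₁) − e^(−c·Z₂)) / (c·(Z₂−Z₁))
e^(−0.55×2.5) = 0.2528; e^(−0.55×4.8) = 0.0714
⟨n⟩ = 0.58 × (0.2528 − 0.0714) / (0.55 × 2.3) = 0.58 × 0.1435 = 0.0832

0.083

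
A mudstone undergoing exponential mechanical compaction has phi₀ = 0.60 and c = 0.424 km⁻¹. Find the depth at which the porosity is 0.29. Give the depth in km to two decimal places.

1.71 km

Invert Athy's law: z = ln(phi₀/phi) / c
z = ln(0.6/0.29) / 0.424 = ln(2.069) / 0.424 = 0.7270 / 0.424 = 1.715 km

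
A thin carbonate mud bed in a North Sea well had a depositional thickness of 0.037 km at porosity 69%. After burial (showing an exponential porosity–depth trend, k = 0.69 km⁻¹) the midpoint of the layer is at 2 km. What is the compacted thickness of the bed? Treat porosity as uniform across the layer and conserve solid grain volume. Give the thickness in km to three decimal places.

0.014 km

Porosity at 2 km: φ = 0.69·exp(−0.69×2) = 0.1736
Solid-volume conservation: h(1−φ) = h₀(1−φ₀) ⇒ h = h₀·(1−φ₀)/(1−φ)
h = 0.037 × (1 − 0.69)/(1 − 0.1736) = 0.037 × 0.3751 = 0.0139 km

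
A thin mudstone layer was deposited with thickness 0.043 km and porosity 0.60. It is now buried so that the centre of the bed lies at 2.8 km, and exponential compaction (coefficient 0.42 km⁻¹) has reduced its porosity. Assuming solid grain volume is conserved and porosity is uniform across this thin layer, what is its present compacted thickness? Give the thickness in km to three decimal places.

Porosity at 2.8 km: phi = 0.6·exp(−0.42×2.8) = 0.1851
Solid-volume conservation: h(1−phi) = h₀(1−phi₀) ⇒ h = h₀·(1−phi₀)/(1−phi)
h = 0.043 × (1 − 0.6)/(1 − 0.1851) = 0.043 × 0.4909 = 0.0211 km

0.021 km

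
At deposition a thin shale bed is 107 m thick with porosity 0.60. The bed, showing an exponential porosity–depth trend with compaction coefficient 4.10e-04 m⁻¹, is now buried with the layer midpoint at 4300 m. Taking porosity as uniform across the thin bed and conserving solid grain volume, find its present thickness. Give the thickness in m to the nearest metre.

Working in km (1 km = 1000 m; β in km⁻¹ = β in m⁻¹ × 1000):
Porosity at 4.3 km: n = 0.6·exp(−0.41×4.3) = 0.1029
Solid-volume conservation: h(1−n) = h₀(1−n₀) ⇒ h = h₀·(1−n₀)/(1−n)
h = 0.107 × (1 − 0.6)/(1 − 0.1029) = 0.107 × 0.4459 = 0.0477 km

48 m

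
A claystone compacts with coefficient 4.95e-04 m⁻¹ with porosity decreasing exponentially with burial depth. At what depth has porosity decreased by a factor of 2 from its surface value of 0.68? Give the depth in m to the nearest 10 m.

1400 m

Working in km (1 km = 1000 m; k in km⁻¹ = k in m⁻¹ × 1000):
φ/φ₀ = 1/2 ⇒ exp(−k·d) = 1/2 ⇒ d = ln(2) / k
d = 0.6931 / 0.495 = 1.400 km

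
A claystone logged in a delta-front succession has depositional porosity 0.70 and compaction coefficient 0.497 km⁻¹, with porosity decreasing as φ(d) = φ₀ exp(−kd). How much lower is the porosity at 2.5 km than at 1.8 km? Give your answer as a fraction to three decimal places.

0.084

φ(1.8) = 0.7·e^(−0.497×1.8) = 0.2861
φ(2.5) = 0.7·e^(−0.497×2.5) = 0.2021
Δφ = 0.2861 − 0.2021 = 0.0841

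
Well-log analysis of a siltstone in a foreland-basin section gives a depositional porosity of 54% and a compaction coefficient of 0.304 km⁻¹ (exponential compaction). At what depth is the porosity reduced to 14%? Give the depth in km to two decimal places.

Invert Athy's law: Z = ln(φ₀/φ) / β
Z = ln(0.54/0.14) / 0.304 = ln(3.857) / 0.304 = 1.3499 / 0.304 = 4.441 km

4.44 km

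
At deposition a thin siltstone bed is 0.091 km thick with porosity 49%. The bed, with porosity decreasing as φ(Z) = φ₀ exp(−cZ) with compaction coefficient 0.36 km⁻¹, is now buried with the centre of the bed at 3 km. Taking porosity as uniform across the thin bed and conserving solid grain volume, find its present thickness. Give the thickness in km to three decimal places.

Porosity at 3 km: φ = 0.49·exp(−0.36×3) = 0.1664
Solid-volume conservation: h(1−φ) = h₀(1−φ₀) ⇒ h = h₀·(1−φ₀)/(1−φ)
h = 0.091 × (1 − 0.49)/(1 − 0.1664) = 0.091 × 0.6118 = 0.0557 km

0.056 km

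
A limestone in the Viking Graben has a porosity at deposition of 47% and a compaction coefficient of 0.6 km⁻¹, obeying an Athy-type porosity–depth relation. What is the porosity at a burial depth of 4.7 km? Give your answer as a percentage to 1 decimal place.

phi = phi₀·exp(−k·z) = 0.47 × exp(−0.6 × 4.7) = 0.47 × exp(−2.82)
  = 0.47 × 0.0596 = 0.0280

2.8%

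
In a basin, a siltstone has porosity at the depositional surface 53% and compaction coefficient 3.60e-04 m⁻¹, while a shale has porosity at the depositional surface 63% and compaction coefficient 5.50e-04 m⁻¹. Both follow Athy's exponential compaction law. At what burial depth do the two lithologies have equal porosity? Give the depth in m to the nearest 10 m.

Working in km (1 km = 1000 m; k in km⁻¹ = k in m⁻¹ × 1000):
Set φ₀ₐ e^(−kₐZ) = φ₀ᵦ e^(−kᵦZ) ⇒ ln(φ₀ₐ/φ₀ᵦ) = (kₐ − kᵦ)·Z
Z = ln(0.53/0.63) / (0.36 − 0.55) = -0.1728 / -0.19 = 0.910 km

910 m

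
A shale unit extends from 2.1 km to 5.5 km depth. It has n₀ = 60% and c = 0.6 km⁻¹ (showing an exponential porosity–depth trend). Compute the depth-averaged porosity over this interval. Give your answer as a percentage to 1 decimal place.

7.3%

⟨n⟩ = (1/(z₂−z₁)) ∫ n₀ e^(−cz) dz = n₀·(e^(−c·z₁) − e^(−c·z₂)) / (c·(z₂−z₁))
e^(−0.6×2.1) = 0.2837; e^(−0.6×5.5) = 0.0369
⟨n⟩ = 0.6 × (0.2837 − 0.0369) / (0.6 × 3.4) = 0.6 × 0.1210 = 0.0726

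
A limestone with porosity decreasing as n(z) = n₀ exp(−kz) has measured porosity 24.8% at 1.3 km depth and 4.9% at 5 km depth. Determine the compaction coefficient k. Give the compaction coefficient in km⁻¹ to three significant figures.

0.438 km⁻¹

Athy: n(z) = n₀ e^(−kz) ⇒ n₁/n₂ = e^{k(z₂−z₁)} ⇒ k = ln(n₁/n₂)/(z₂−z₁)
k = ln(0.248/0.049) / (5 − 1.3) = ln(5.061) / 3.7 = 1.6216 / 3.7 = 0.4383 km⁻¹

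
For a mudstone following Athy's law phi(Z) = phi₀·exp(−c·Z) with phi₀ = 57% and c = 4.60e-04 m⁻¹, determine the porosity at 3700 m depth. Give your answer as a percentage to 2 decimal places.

Working in km (1 km = 1000 m; c in km⁻¹ = c in m⁻¹ × 1000):
phi = phi₀·exp(−c·Z) = 0.57 × exp(−0.46 × 3.7) = 0.57 × exp(−1.702)
  = 0.57 × 0.1823 = 0.1039

10.39%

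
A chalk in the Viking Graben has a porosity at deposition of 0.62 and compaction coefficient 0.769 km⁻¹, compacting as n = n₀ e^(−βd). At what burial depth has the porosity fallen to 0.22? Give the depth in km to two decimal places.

Invert Athy's law: d = ln(n₀/n) / β
d = ln(0.62/0.22) / 0.769 = ln(2.818) / 0.769 = 1.0361 / 0.769 = 1.347 km

1.35 km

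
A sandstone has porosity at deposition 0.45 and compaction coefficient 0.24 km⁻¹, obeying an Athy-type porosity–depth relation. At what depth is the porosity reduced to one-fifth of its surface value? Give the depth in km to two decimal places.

6.71 km

phi/phi₀ = 1/5 ⇒ exp(−c·z) = 1/5 ⇒ z = ln(5) / c
z = 1.6094 / 0.24 = 6.706 km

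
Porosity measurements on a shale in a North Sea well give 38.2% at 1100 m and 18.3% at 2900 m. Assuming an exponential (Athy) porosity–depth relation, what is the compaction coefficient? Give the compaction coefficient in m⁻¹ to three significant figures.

Working in km (1 km = 1000 m; c in km⁻¹ = c in m⁻¹ × 1000):
Athy: n(Z) = n₀ e^(−cZ) ⇒ n₁/n₂ = e^{c(Z₂−Z₁)} ⇒ c = ln(n₁/n₂)/(Z₂−Z₁)
c = ln(0.382/0.183) / (2.9 − 1.1) = ln(2.087) / 1.8 = 0.7359 / 1.8 = 0.4089 km⁻¹

0.000409 m⁻¹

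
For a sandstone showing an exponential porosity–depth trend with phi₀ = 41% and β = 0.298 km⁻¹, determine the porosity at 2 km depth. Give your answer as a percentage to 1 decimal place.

phi = phi₀·exp(−β·Z) = 0.41 × exp(−0.298 × 2) = 0.41 × exp(−0.596)
  = 0.41 × 0.5510 = 0.2259

22.6%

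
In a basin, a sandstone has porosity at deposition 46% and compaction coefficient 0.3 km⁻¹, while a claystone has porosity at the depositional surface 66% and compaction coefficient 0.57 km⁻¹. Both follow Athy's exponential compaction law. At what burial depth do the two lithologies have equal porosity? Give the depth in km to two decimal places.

Set φ₀ₐ e^(−kₐz) = φ₀ᵦ e^(−kᵦz) ⇒ ln(φ₀ₐ/φ₀ᵦ) = (kₐ − kᵦ)·z
z = ln(0.46/0.66) / (0.3 − 0.57) = -0.3610 / -0.27 = 1.337 km

1.34 km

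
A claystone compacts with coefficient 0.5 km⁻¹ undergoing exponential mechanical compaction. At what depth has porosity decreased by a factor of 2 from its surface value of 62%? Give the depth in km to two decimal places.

1.39 km

n/n₀ = 1/2 ⇒ exp(−β·z) = 1/2 ⇒ z = ln(2) / β
z = 0.6931 / 0.5 = 1.386 km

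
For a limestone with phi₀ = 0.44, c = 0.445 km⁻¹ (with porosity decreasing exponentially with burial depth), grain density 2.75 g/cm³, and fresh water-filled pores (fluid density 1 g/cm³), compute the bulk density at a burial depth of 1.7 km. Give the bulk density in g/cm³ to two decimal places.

Porosity at depth: phi = 0.44·exp(−0.445×1.7) = 0.44×0.4693 = 0.2065
Bulk density: ρ_b = (1−phi)ρ_g + phi·ρ_f = 0.7935×2.75 + 0.2065×1
       = 2.182 + 0.206 = 2.389 g/cm³

2.39 g/cm³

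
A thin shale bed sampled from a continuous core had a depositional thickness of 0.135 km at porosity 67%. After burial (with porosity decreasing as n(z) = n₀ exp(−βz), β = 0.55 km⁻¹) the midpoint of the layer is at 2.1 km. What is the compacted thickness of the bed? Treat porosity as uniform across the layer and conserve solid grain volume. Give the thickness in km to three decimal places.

Porosity at 2.1 km: n = 0.67·exp(−0.55×2.1) = 0.2111
Solid-volume conservation: h(1−n) = h₀(1−n₀) ⇒ h = h₀·(1−n₀)/(1−n)
h = 0.135 × (1 − 0.67)/(1 − 0.2111) = 0.135 × 0.4183 = 0.0565 km

0.056 km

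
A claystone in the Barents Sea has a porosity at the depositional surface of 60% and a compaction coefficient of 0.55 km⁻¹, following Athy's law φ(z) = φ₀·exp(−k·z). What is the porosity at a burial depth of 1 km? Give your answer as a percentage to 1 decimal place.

34.6%

φ = φ₀·exp(−k·z) = 0.6 × exp(−0.55 × 1) = 0.6 × exp(−0.55)
  = 0.6 × 0.5769 = 0.3462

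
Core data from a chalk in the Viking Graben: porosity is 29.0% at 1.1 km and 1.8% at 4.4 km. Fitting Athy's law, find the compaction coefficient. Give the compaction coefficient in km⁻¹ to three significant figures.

Athy: φ(z) = φ₀ e^(−βz) ⇒ φ₁/φ₂ = e^{β(z₂−z₁)} ⇒ β = ln(φ₁/φ₂)/(z₂−z₁)
β = ln(0.29/0.018) / (4.4 − 1.1) = ln(16.11) / 3.3 = 2.7795 / 3.3 = 0.8423 km⁻¹

0.842 km⁻¹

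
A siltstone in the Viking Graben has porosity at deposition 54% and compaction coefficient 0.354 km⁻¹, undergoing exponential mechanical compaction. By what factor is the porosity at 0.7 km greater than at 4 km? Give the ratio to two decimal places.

3.22

φ(Z₁)/φ(Z₂) = e^(−β·Z₁)/e^(−β·Z₂) = e^{β(Z₂−Z₁)}
= exp(0.354 × 3.3) = exp(1.168) = 3.2162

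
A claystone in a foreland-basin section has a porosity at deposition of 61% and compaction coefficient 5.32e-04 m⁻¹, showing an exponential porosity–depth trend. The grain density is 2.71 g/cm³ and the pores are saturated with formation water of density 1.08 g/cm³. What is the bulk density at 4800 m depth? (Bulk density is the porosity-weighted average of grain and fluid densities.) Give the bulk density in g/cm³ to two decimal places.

Working in km (1 km = 1000 m; c in km⁻¹ = c in m⁻¹ × 1000):
Porosity at depth: φ = 0.61·exp(−0.532×4.8) = 0.61×0.0778 = 0.0475
Bulk density: ρ_b = (1−φ)ρ_g + φ·ρ_f = 0.9525×2.71 + 0.0475×1.08
       = 2.581 + 0.051 = 2.633 g/cm³

2.63 g/cm³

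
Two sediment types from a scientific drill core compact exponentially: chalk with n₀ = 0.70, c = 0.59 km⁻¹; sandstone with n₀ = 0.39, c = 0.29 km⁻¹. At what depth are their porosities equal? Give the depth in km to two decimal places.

Set n₀ₐ e^(−cₐz) = n₀ᵦ e^(−cᵦz) ⇒ ln(n₀ₐ/n₀ᵦ) = (cₐ − cᵦ)·z
z = ln(0.7/0.39) / (0.59 − 0.29) = 0.5849 / 0.3 = 1.950 km

1.95 km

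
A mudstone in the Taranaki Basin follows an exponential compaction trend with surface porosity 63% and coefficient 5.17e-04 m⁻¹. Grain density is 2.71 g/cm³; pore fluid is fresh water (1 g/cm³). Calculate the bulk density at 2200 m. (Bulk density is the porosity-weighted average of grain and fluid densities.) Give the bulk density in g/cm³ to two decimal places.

Working in km (1 km = 1000 m; c in km⁻¹ = c in m⁻¹ × 1000):
Porosity at depth: n = 0.63·exp(−0.517×2.2) = 0.63×0.3207 = 0.2020
Bulk density: ρ_b = (1−n)ρ_g + n·ρ_f = 0.7980×2.71 + 0.2020×1
       = 2.163 + 0.202 = 2.365 g/cm³

2.36 g/cm³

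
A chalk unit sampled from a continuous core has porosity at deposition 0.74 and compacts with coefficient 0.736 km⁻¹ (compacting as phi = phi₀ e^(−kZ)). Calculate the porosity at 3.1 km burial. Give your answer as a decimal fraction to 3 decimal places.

phi = phi₀·exp(−k·Z) = 0.74 × exp(−0.736 × 3.1) = 0.74 × exp(−2.282)
  = 0.74 × 0.1021 = 0.0756

0.076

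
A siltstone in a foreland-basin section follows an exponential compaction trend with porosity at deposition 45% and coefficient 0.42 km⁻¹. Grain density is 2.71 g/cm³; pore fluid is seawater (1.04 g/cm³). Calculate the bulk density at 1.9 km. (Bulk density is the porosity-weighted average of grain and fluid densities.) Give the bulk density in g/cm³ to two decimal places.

Porosity at depth: n = 0.45·exp(−0.42×1.9) = 0.45×0.4502 = 0.2026
Bulk density: ρ_b = (1−n)ρ_g + n·ρ_f = 0.7974×2.71 + 0.2026×1.04
       = 2.161 + 0.211 = 2.372 g/cm³

2.37 g/cm³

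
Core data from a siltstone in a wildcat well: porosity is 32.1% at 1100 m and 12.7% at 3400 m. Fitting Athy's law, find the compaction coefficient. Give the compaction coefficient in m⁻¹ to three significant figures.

Working in km (1 km = 1000 m; β in km⁻¹ = β in m⁻¹ × 1000):
Athy: phi(Z) = phi₀ e^(−βZ) ⇒ phi₁/phi₂ = e^{β(Z₂−Z₁)} ⇒ β = ln(phi₁/phi₂)/(Z₂−Z₁)
β = ln(0.321/0.127) / (3.4 − 1.1) = ln(2.528) / 2.3 = 0.9273 / 2.3 = 0.4032 km⁻¹

0.000403 m⁻¹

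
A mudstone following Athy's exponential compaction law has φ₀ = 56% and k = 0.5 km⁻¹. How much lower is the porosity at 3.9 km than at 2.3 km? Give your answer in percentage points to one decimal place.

9.8 percentage points

φ(2.3) = 0.56·e^(−0.5×2.3) = 0.1773
φ(3.9) = 0.56·e^(−0.5×3.9) = 0.0797
Δφ = 0.1773 − 0.0797 = 0.0976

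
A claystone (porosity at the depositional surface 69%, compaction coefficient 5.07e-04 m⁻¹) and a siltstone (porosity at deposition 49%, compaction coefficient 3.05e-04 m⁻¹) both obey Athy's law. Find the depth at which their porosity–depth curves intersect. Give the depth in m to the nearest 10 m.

Working in km (1 km = 1000 m; c in km⁻¹ = c in m⁻¹ × 1000):
Set φ₀ₐ e^(−cₐd) = φ₀ᵦ e^(−cᵦd) ⇒ ln(φ₀ₐ/φ₀ᵦ) = (cₐ − cᵦ)·d
d = ln(0.69/0.49) / (0.507 − 0.305) = 0.3423 / 0.202 = 1.694 km

1690 m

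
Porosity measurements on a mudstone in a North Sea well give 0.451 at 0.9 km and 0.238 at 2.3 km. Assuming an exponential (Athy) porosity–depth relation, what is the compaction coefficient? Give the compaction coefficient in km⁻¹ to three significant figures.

0.457 km⁻¹

Athy: φ(z) = φ₀ e^(−kz) ⇒ φ₁/φ₂ = e^{k(z₂−z₁)} ⇒ k = ln(φ₁/φ₂)/(z₂−z₁)
k = ln(0.451/0.238) / (2.3 − 0.9) = ln(1.895) / 1.4 = 0.6392 / 1.4 = 0.4566 km⁻¹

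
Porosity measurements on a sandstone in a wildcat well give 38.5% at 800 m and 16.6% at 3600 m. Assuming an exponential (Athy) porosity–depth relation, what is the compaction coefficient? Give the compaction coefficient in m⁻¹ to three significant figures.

0.000300 m⁻¹

Working in km (1 km = 1000 m; k in km⁻¹ = k in m⁻¹ × 1000):
Athy: n(z) = n₀ e^(−kz) ⇒ n₁/n₂ = e^{k(z₂−z₁)} ⇒ k = ln(n₁/n₂)/(z₂−z₁)
k = ln(0.385/0.166) / (3.6 − 0.8) = ln(2.319) / 2.8 = 0.8413 / 2.8 = 0.3004 km⁻¹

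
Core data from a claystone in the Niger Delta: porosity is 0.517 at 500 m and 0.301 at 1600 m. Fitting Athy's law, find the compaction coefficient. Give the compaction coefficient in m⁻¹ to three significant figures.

Working in km (1 km = 1000 m; k in km⁻¹ = k in m⁻¹ × 1000):
Athy: phi(d) = phi₀ e^(−kd) ⇒ phi₁/phi₂ = e^{k(d₂−d₁)} ⇒ k = ln(phi₁/phi₂)/(d₂−d₁)
k = ln(0.517/0.301) / (1.6 − 0.5) = ln(1.718) / 1.1 = 0.5409 / 1.1 = 0.4918 km⁻¹

0.000492 m⁻¹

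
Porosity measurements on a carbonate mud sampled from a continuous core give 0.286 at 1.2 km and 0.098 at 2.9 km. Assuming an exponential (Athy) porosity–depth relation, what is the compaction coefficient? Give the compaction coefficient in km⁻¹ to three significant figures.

Athy: φ(d) = φ₀ e^(−cd) ⇒ φ₁/φ₂ = e^{c(d₂−d₁)} ⇒ c = ln(φ₁/φ₂)/(d₂−d₁)
c = ln(0.286/0.098) / (2.9 − 1.2) = ln(2.918) / 1.7 = 1.0710 / 1.7 = 0.63 km⁻¹

0.630 km⁻¹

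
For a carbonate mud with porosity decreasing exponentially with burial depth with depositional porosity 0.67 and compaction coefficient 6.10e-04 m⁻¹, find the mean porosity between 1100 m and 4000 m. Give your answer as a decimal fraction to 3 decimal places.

Working in km (1 km = 1000 m; β in km⁻¹ = β in m⁻¹ × 1000):
⟨phi⟩ = (1/(z₂−z₁)) ∫ phi₀ e^(−βz) dz = phi₀·(e^(−β·z₁) − e^(−β·z₂)) / (β·(z₂−z₁))
e^(−0.61×1.1) = 0.5112; e^(−0.61×4) = 0.0872
⟨phi⟩ = 0.67 × (0.5112 − 0.0872) / (0.61 × 2.9) = 0.67 × 0.2397 = 0.1606

0.161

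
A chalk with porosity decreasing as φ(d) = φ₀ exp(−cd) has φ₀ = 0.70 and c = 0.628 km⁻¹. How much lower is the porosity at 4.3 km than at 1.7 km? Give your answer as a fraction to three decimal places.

φ(1.7) = 0.7·e^(−0.628×1.7) = 0.2407
φ(4.3) = 0.7·e^(−0.628×4.3) = 0.0470
Δφ = 0.2407 − 0.0470 = 0.1937

0.194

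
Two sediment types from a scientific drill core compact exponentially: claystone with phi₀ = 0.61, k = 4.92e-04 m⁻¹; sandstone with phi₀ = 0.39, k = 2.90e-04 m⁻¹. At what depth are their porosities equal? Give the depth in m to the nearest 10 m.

Working in km (1 km = 1000 m; k in km⁻¹ = k in m⁻¹ × 1000):
Set phi₀ₐ e^(−kₐd) = phi₀ᵦ e^(−kᵦd) ⇒ ln(phi₀ₐ/phi₀ᵦ) = (kₐ − kᵦ)·d
d = ln(0.61/0.39) / (0.492 − 0.29) = 0.4473 / 0.202 = 2.214 km

2210 m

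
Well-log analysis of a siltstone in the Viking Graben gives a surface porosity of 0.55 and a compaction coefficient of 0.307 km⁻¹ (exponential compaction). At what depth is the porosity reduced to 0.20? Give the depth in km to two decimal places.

Invert Athy's law: z = ln(φ₀/φ) / c
z = ln(0.55/0.2) / 0.307 = ln(2.75) / 0.307 = 1.0116 / 0.307 = 3.295 km

3.30 km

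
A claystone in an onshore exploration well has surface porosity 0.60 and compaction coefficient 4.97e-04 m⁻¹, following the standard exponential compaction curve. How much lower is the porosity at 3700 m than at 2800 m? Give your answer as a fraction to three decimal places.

0.054

Working in km (1 km = 1000 m; c in km⁻¹ = c in m⁻¹ × 1000):
phi(2.8) = 0.6·e^(−0.497×2.8) = 0.1492
phi(3.7) = 0.6·e^(−0.497×3.7) = 0.0954
Δphi = 0.1492 − 0.0954 = 0.0538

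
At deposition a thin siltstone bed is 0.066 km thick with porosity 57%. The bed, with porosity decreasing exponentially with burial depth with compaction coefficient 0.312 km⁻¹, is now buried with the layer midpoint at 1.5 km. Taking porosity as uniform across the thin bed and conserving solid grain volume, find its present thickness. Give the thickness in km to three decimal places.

0.044 km

Porosity at 1.5 km: phi = 0.57·exp(−0.312×1.5) = 0.3570
Solid-volume conservation: h(1−phi) = h₀(1−phi₀) ⇒ h = h₀·(1−phi₀)/(1−phi)
h = 0.066 × (1 − 0.57)/(1 − 0.3570) = 0.066 × 0.6687 = 0.0441 km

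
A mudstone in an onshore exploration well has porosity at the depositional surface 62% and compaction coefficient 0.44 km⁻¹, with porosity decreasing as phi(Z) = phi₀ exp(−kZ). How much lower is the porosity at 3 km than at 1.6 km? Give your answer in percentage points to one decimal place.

14.1 percentage points

phi(1.6) = 0.62·e^(−0.44×1.6) = 0.3067
phi(3) = 0.62·e^(−0.44×3) = 0.1656
Δphi = 0.3067 − 0.1656 = 0.1410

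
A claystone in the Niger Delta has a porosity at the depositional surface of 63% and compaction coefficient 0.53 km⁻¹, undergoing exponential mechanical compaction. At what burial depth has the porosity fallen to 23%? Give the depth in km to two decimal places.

1.90 km

Invert Athy's law: Z = ln(phi₀/phi) / c
Z = ln(0.63/0.23) / 0.53 = ln(2.739) / 0.53 = 1.0076 / 0.53 = 1.901 km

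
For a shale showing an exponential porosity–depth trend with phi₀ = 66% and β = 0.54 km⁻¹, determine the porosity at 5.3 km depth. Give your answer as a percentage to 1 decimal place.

3.8%

phi = phi₀·exp(−β·Z) = 0.66 × exp(−0.54 × 5.3) = 0.66 × exp(−2.862)
  = 0.66 × 0.0572 = 0.0377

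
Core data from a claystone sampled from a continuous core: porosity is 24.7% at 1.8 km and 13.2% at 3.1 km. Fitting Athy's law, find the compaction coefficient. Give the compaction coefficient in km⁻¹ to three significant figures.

Athy: phi(d) = phi₀ e^(−βd) ⇒ phi₁/phi₂ = e^{β(d₂−d₁)} ⇒ β = ln(phi₁/phi₂)/(d₂−d₁)
β = ln(0.247/0.132) / (3.1 − 1.8) = ln(1.871) / 1.3 = 0.6266 / 1.3 = 0.482 km⁻¹

0.482 km⁻¹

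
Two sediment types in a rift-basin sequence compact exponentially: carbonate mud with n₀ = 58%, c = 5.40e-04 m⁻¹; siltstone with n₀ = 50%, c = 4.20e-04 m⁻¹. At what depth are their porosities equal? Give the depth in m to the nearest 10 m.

Working in km (1 km = 1000 m; c in km⁻¹ = c in m⁻¹ × 1000):
Set n₀ₐ e^(−cₐZ) = n₀ᵦ e^(−cᵦZ) ⇒ ln(n₀ₐ/n₀ᵦ) = (cₐ − cᵦ)·Z
Z = ln(0.58/0.5) / (0.54 − 0.42) = 0.1484 / 0.12 = 1.237 km

1240 m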